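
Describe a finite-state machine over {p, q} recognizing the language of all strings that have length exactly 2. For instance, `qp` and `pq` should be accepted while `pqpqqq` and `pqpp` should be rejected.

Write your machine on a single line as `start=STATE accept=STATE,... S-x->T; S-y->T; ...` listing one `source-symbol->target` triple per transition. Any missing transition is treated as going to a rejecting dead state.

start=s0; accept=s2; s0-p->s1; s0-q->s1; s1-p->s2; s1-q->s2; s2-p->s3; s2-q->s3; s3-p->s3; s3-q->s3

Count input length up to 3: every symbol moves from s0 toward s3, which means 'more than 2' and absorbs. Accept from {s2}.
With 4 states:
        p   q  
>  s0   s1  s1 
   s1   s2  s2 
 * s2   s3  s3 
   s3   s3  s3 
(> = start, * = accepting)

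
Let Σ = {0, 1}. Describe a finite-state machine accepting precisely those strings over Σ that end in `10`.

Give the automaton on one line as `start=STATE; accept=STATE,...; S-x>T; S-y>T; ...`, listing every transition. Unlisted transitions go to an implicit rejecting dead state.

start=q0; accept=q2; q0-0>q0; q0-1>q1; q1-0>q2; q1-1>q1; q2-0>q0; q2-1>q1

Let each state record the length of the longest suffix of the input read so far that is also a prefix of `10`. q1 means the last symbol is `1`; q2 means the last 2 symbols are `10`. Accept only at q2, where the string currently ends in `10`.
With 3 states:
        0   1  
>  q0   q0  q1 
   q1   q2  q1 
 * q2   q0  q1 
(> = start, * = accepting)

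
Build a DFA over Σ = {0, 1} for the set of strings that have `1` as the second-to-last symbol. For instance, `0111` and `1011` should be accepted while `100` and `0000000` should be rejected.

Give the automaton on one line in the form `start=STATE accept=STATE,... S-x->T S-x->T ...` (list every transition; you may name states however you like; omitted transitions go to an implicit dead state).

start=s0 accept=s5,s6 s0-0->s1 s0-1->s2 s1-0->s3 s1-1->s4 s2-0->s5 s2-1->s6 s3-0->s3 s3-1->s4 s4-0->s5 s4-1->s6 s5-0->s3 s5-1->s4 s6-0->s5 s6-1->s6

Because acceptance depends on a position counted from the end, the machine has to buffer the most recent 2 symbols. Make each state the string of the last up-to-2 symbols read; on input `x` shift the window left and append `x`. Accept when the buffered window has length 2 and begins with `1`.
A 7-state machine:
        0   1  
>  s0   s1  s2 
   s1   s3  s4 
   s2   s5  s6 
   s3   s3  s4 
   s4   s5  s6 
 * s5   s3  s4 
 * s6   s5  s6 
(> = start, * = accepting)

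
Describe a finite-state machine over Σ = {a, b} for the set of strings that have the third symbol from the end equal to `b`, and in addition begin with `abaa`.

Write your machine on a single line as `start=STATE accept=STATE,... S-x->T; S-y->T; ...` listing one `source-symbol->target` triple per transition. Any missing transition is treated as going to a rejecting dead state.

start=S0; accept=S5,S10,S11,S12; S0-a->S1; S0-b->S2; S1-a->S2; S1-b->S3; S2-a->S2; S2-b->S2; S3-a->S4; S3-b->S2; S4-a->S5; S4-b->S2; S5-a->S6; S5-b->S7; S6-a->S6; S6-b->S7; S7-a->S8; S7-b->S9; S8-a->S5; S8-b->S10; S9-a->S11; S9-b->S12; S10-a->S8; S10-b->S9; S11-a->S5; S11-b->S10; S12-a->S11; S12-b->S12

Handle the two conditions separately and then intersect. One (15 states) tracks the last 3 symbols read; the other (6 states) tracks whether the input so far still matches the prefix `abaa`. Each combined state is a pair, one component from each; accept when both components accept. Equivalent product states are then merged.
          a    b  
>  S0     S1   S2 
   S1     S2   S3 
   S2     S2   S2 
   S3     S4   S2 
   S4     S5   S2 
 * S5     S6   S7 
   S6     S6   S7 
   S7     S8   S9 
   S8     S5  S10 
   S9    S11  S12 
 * S10    S8   S9 
 * S11    S5  S10 
 * S12   S11  S12 
(> = start, * = accepting)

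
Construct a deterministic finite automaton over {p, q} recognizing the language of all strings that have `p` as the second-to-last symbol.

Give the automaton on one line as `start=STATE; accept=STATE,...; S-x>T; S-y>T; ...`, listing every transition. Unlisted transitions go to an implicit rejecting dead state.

Because acceptance depends on a position counted from the end, the machine has to buffer the most recent 2 symbols. Make each state the string of the last up-to-2 symbols read; on input `x` shift the window left and append `x`. Accept when the buffered window has length 2 and begins with `p`.
With 7 states:
        p   q  
>  S0   S1  S2 
   S1   S3  S4 
   S2   S5  S6 
 * S3   S3  S4 
 * S4   S5  S6 
   S5   S3  S4 
   S6   S5  S6 
(> = start, * = accepting)

start=S0; accept=S3,S4; S0-p>S1; S0-q>S2; S1-p>S3; S1-q>S4; S2-p>S5; S2-q>S6; S3-p>S3; S3-q>S4; S4-p>S5; S4-q>S6; S5-p>S3; S5-q>S4; S6-p>S5; S6-q>S6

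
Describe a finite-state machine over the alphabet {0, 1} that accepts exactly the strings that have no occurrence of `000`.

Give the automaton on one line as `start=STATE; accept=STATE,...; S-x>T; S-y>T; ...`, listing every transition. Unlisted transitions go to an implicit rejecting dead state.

This is the complement of 'contains `000`'. Use the same substring-matching states — A through D holding how much of `000` has just been matched — but flip the accepting set: everything except the trap D accepts.
A 4-state machine:
       0  1 
>* A   B  A 
 * B   C  A 
 * C   D  A 
   D   D  D 
(> = start, * = accepting)

start=A; accept=A,B,C; A-0>B; A-1>A; B-0>C; B-1>A; C-0>D; C-1>A; D-0>D; D-1>D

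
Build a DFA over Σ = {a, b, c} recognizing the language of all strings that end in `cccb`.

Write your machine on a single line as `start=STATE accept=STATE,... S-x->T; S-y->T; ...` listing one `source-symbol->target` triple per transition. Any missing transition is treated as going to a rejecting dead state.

start=s0; accept=s4; s0-a->s0; s0-b->s0; s0-c->s1; s1-a->s0; s1-b->s0; s1-c->s2; s2-a->s0; s2-b->s0; s2-c->s3; s3-a->s0; s3-b->s4; s3-c->s3; s4-a->s0; s4-b->s0; s4-c->s1

Let each state record the length of the longest suffix of the input read so far that is also a prefix of `cccb`. s1 means the last symbol is `c`; s2 means the last 2 symbols are `cc`; s3 means the last 3 symbols are `ccc`; s4 means the last 4 symbols are `cccb`. Accept only at s4, where the string currently ends in `cccb`.
A 5-state machine:
        a   b   c  
>  s0   s0  s0  s1 
   s1   s0  s0  s2 
   s2   s0  s0  s3 
   s3   s0  s4  s3 
 * s4   s0  s0  s1 
(> = start, * = accepting)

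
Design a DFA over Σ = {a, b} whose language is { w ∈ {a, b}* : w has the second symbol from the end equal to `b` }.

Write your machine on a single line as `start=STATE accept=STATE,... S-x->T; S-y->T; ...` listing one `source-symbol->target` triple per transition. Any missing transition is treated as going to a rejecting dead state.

start=S0; accept=S5,S6; S0-a->S1; S0-b->S2; S1-a->S3; S1-b->S4; S2-a->S5; S2-b->S6; S3-a->S3; S3-b->S4; S4-a->S5; S4-b->S6; S5-a->S3; S5-b->S4; S6-a->S5; S6-b->S6

A DFA must remember the last 2 symbols (since which symbol is second-to-last isn't known until the input ends). Use one state per possible window of the last ≤2 symbols; accept from those whose window starts with `b`.
        a   b  
>  S0   S1  S2 
   S1   S3  S4 
   S2   S5  S6 
   S3   S3  S4 
   S4   S5  S6 
 * S5   S3  S4 
 * S6   S5  S6 
(> = start, * = accepting)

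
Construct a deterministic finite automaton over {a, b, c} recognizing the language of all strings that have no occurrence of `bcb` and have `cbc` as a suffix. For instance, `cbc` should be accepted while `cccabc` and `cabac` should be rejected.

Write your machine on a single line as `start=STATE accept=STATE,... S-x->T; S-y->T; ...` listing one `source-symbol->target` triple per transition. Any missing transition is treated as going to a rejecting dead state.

Run two small machines in parallel and take their product. The first has 4 states tracking partial matches of the forbidden pattern `bcb`; the second has 4 states tracking how much of the suffix `cbc` has currently been matched. A product state is a pair (one from each), accepting exactly when both do. Minimizing collapses redundant product states.
        a   b   c  
>  s0   s0  s1  s2 
   s1   s0  s1  s3 
   s2   s0  s4  s2 
   s3   s0  s5  s2 
   s4   s0  s1  s6 
   s5   s5  s5  s5 
 * s6   s0  s5  s2 
(> = start, * = accepting)

start=s0; accept=s6; s0-a->s0; s0-b->s1; s0-c->s2; s1-a->s0; s1-b->s1; s1-c->s3; s2-a->s0; s2-b->s4; s2-c->s2; s3-a->s0; s3-b->s5; s3-c->s2; s4-a->s0; s4-b->s1; s4-c->s6; s5-a->s5; s5-b->s5; s5-c->s5; s6-a->s0; s6-b->s5; s6-c->s2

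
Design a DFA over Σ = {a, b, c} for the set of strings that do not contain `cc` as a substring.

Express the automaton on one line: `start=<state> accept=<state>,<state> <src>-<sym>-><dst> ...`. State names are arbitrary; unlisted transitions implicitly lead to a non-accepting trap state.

Track partial matches of the forbidden pattern `cc`. State q2 is a dead state reached once `cc` has occurred; every other state accepts. q0 means no part of `cc` is currently matched.
With 3 states:
        a   b   c  
>* q0   q0  q0  q1 
 * q1   q0  q0  q2 
   q2   q2  q2  q2 
(> = start, * = accepting)

start=q0 accept=q0,q1 q0-a->q0 q0-b->q0 q0-c->q1 q1-a->q0 q1-b->q0 q1-c->q2 q2-a->q2 q2-b->q2 q2-c->q2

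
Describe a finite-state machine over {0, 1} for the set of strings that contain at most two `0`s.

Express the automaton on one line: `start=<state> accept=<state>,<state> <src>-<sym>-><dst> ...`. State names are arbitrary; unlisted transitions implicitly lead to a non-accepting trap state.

Count `0`s, saturating at 3: states S0 through S2 mean 0 through 2 `0`s seen; S3 means more than 2. Each `0` increments (capped at S3); other symbols loop. Accept from {S0, S1, S2}.
With 4 states:
        0   1  
>* S0   S1  S0 
 * S1   S2  S1 
 * S2   S3  S2 
   S3   S3  S3 
(> = start, * = accepting)

start=S0 accept=S0,S1,S2 S0-0->S1 S0-1->S0 S1-0->S2 S1-1->S1 S2-0->S3 S2-1->S2 S3-0->S3 S3-1->S3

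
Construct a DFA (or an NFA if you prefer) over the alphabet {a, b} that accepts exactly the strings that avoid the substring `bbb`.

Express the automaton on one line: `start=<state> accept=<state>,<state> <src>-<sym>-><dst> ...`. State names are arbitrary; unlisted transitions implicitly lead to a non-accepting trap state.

start=S0 accept=S0,S1,S2 S0-a->S0 S0-b->S1 S1-a->S0 S1-b->S2 S2-a->S0 S2-b->S3 S3-a->S3 S3-b->S3

Track partial matches of the forbidden pattern `bbb`. State S3 is a dead state reached once `bbb` has occurred; every other state accepts. S0 means no part of `bbb` is currently matched.
A 4-state machine:
        a   b  
>* S0   S0  S1 
 * S1   S0  S2 
 * S2   S0  S3 
   S3   S3  S3 
(> = start, * = accepting)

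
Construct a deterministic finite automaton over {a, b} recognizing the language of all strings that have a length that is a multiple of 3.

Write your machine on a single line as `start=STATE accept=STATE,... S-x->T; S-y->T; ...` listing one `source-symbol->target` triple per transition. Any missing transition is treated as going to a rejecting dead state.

Only the length mod 3 matters, so use a 3-cycle: from any state, every input symbol moves to the next state, wrapping s2 back to s0. Mark s0 accepting.
A 3-state machine:
        a   b  
>* s0   s1  s1 
   s1   s2  s2 
   s2   s0  s0 
(> = start, * = accepting)

start=s0; accept=s0; s0-a->s1; s0-b->s1; s1-a->s2; s1-b->s2; s2-a->s0; s2-b->s0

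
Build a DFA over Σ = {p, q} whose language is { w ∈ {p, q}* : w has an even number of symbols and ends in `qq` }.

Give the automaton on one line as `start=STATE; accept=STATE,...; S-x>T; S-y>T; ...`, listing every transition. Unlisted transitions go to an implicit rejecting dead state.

Handle the two conditions separately and then intersect. The first has 2 states tracking the input length modulo 2; the second has 3 states tracking how much of the suffix `qq` has currently been matched. A product state is a pair (one from each), accepting exactly when both do. After merging equivalent states the machine shrinks.
       p  q 
>  A   B  C 
   B   A  A 
   C   A  D 
 * D   B  C 
(> = start, * = accepting)

start=A; accept=D; A-p>B; A-q>C; B-p>A; B-q>A; C-p>A; C-q>D; D-p>B; D-q>C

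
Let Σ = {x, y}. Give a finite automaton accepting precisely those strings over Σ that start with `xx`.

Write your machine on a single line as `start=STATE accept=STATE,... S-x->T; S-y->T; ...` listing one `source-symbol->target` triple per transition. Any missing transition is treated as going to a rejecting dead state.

Check the first 2 symbols one by one: q0 through q1 record how many have matched `xx` so far; any wrong symbol goes to the dead state q3. After all 2 match we enter the accepting sink q2.
With 4 states:
        x   y  
>  q0   q1  q3 
   q1   q2  q3 
 * q2   q2  q2 
   q3   q3  q3 
(> = start, * = accepting)

start=q0; accept=q2; q0-x->q1; q0-y->q3; q1-x->q2; q1-y->q3; q2-x->q2; q2-y->q2; q3-x->q3; q3-y->q3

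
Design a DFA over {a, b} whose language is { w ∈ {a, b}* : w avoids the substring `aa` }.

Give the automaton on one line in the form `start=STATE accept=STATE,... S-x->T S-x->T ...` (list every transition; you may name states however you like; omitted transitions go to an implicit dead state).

start=q0 accept=q0,q1 q0-a->q1 q0-b->q0 q1-a->q2 q1-b->q0 q2-a->q2 q2-b->q2

This is the complement of 'contains `aa`'. Use the same substring-matching states — q0 through q2 holding how much of `aa` has just been matched — but flip the accepting set: everything except the trap q2 accepts.
3 states suffice.
        a   b  
>* q0   q1  q0 
 * q1   q2  q0 
   q2   q2  q2 
(> = start, * = accepting)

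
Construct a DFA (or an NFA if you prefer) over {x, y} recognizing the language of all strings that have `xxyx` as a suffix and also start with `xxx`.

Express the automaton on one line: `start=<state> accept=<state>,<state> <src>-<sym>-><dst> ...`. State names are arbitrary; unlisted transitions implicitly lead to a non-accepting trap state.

start=s0 accept=s10 s0-x->s1 s0-y->s2 s1-x->s3 s1-y->s2 s2-x->s4 s2-y->s2 s3-x->s5 s3-y->s6 s4-x->s7 s4-y->s2 s5-x->s5 s5-y->s8 s6-x->s9 s6-y->s2 s7-x->s7 s7-y->s6 s8-x->s10 s8-y->s11 s9-x->s7 s9-y->s2 s10-x->s5 s10-y->s11 s11-x->s12 s11-y->s11 s12-x->s5 s12-y->s11

Run two small machines in parallel and take their product. The first has 5 states tracking how much of the suffix `xxyx` has currently been matched; the second has 5 states tracking whether the input so far still matches the prefix `xxx`. A product state is a pair (one from each), accepting exactly when both do.
A 13-state machine:
          x    y  
>  s0     s1   s2 
   s1     s3   s2 
   s2     s4   s2 
   s3     s5   s6 
   s4     s7   s2 
   s5     s5   s8 
   s6     s9   s2 
   s7     s7   s6 
   s8    s10  s11 
   s9     s7   s2 
 * s10    s5  s11 
   s11   s12  s11 
   s12    s5  s11 
(> = start, * = accepting)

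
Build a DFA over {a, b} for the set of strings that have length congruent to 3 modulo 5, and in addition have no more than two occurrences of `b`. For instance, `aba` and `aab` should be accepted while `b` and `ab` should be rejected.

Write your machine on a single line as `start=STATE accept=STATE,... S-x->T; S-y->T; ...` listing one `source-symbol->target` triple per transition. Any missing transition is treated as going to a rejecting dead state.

Build one automaton per condition and run them in lockstep. The first has 5 states tracking the input length modulo 5; the second has 4 states tracking the count of `b`s, saturating at 3. A product state is a pair (one from each), accepting exactly when both do. Minimizing collapses redundant product states.
With 16 states:
          a    b  
>  s0     s1   s2 
   s1     s3   s4 
   s2     s4   s5 
   s3     s6   s7 
   s4     s7   s8 
   s5     s8   s9 
 * s6    s10  s11 
 * s7    s11  s12 
 * s8    s12   s9 
   s9     s9   s9 
   s10    s0  s13 
   s11   s13  s14 
   s12   s14   s9 
   s13    s2  s15 
   s14   s15   s9 
   s15    s5   s9 
(> = start, * = accepting)

start=s0; accept=s6,s7,s8; s0-a->s1; s0-b->s2; s1-a->s3; s1-b->s4; s2-a->s4; s2-b->s5; s3-a->s6; s3-b->s7; s4-a->s7; s4-b->s8; s5-a->s8; s5-b->s9; s6-a->s10; s6-b->s11; s7-a->s11; s7-b->s12; s8-a->s12; s8-b->s9; s9-a->s9; s9-b->s9; s10-a->s0; s10-b->s13; s11-a->s13; s11-b->s14; s12-a->s14; s12-b->s9; s13-a->s2; s13-b->s15; s14-a->s15; s14-b->s9; s15-a->s5; s15-b->s9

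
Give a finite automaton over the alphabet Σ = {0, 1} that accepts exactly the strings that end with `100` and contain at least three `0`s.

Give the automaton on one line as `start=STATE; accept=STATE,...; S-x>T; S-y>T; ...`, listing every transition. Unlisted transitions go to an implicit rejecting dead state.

start=A; accept=N,Q; A-0>B; A-1>C; B-0>D; B-1>E; C-0>F; C-1>C; D-0>G; D-1>H; E-0>I; E-1>E; F-0>J; F-1>E; G-0>K; G-1>L; H-0>M; H-1>H; I-0>N; I-1>H; J-0>G; J-1>H; K-0>K; K-1>O; L-0>P; L-1>L; M-0>Q; M-1>L; N-0>K; N-1>L; O-0>P; O-1>O; P-0>Q; P-1>O; Q-0>K; Q-1>O

Build one automaton per condition and run them in lockstep. One (4 states) tracks how much of the suffix `100` has currently been matched; the other (5 states) tracks the count of `0`s, saturating at 4. Each combined state is a pair, one component from each; accept when both components accept.
17 states suffice.
       0  1 
>  A   B  C 
   B   D  E 
   C   F  C 
   D   G  H 
   E   I  E 
   F   J  E 
   G   K  L 
   H   M  H 
   I   N  H 
   J   G  H 
   K   K  O 
   L   P  L 
   M   Q  L 
 * N   K  L 
   O   P  O 
   P   Q  O 
 * Q   K  O 
(> = start, * = accepting)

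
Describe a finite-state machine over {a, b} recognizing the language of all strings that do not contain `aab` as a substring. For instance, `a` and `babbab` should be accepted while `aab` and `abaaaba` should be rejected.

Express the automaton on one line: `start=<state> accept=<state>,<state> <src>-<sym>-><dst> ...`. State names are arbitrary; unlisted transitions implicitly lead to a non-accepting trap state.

This is the complement of 'contains `aab`'. Use the same substring-matching states — s0 through s3 holding how much of `aab` has just been matched — but flip the accepting set: everything except the trap s3 accepts.
With 4 states:
        a   b  
>* s0   s1  s0 
 * s1   s2  s0 
 * s2   s2  s3 
   s3   s3  s3 
(> = start, * = accepting)

start=s0 accept=s0,s1,s2 s0-a->s1 s0-b->s0 s1-a->s2 s1-b->s0 s2-a->s2 s2-b->s3 s3-a->s3 s3-b->s3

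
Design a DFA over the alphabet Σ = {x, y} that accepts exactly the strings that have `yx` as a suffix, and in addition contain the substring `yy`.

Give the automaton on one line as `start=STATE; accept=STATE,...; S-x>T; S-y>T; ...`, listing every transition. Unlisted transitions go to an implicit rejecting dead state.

Run two small machines in parallel and take their product. One (3 states) tracks how much of the suffix `yx` has currently been matched; the other (3 states) tracks whether and how much of `yy` has been seen. Each combined state is a pair, one component from each; accept when both components accept. Minimizing collapses redundant product states.
        x   y  
>  s0   s0  s1 
   s1   s0  s2 
   s2   s3  s2 
 * s3   s4  s2 
   s4   s4  s2 
(> = start, * = accepting)

start=s0; accept=s3; s0-x>s0; s0-y>s1; s1-x>s0; s1-y>s2; s2-x>s3; s2-y>s2; s3-x>s4; s3-y>s2; s4-x>s4; s4-y>s2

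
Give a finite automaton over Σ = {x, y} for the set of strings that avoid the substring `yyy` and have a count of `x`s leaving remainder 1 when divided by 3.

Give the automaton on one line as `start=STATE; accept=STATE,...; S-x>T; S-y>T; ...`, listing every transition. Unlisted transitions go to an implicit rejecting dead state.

start=q0; accept=q1,q4,q7; q0-x>q1; q0-y>q2; q1-x>q3; q1-y>q4; q2-x>q1; q2-y>q5; q3-x>q0; q3-y>q6; q4-x>q3; q4-y>q7; q5-x>q1; q5-y>q8; q6-x>q0; q6-y>q9; q7-x>q3; q7-y>q8; q8-x>q8; q8-y>q8; q9-x>q0; q9-y>q8

Handle the two conditions separately and then intersect. The first has 4 states tracking partial matches of the forbidden pattern `yyy`; the second has 3 states tracking the count of `x`s modulo 3. A product state is a pair (one from each), accepting exactly when both do. After merging equivalent states the machine shrinks.
        x   y  
>  q0   q1  q2 
 * q1   q3  q4 
   q2   q1  q5 
   q3   q0  q6 
 * q4   q3  q7 
   q5   q1  q8 
   q6   q0  q9 
 * q7   q3  q8 
   q8   q8  q8 
   q9   q0  q8 
(> = start, * = accepting)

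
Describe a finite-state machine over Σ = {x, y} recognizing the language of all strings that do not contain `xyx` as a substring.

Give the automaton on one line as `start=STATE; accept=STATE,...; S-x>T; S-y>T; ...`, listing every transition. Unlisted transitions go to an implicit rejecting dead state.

start=s0; accept=s0,s1,s2; s0-x>s1; s0-y>s0; s1-x>s1; s1-y>s2; s2-x>s3; s2-y>s0; s3-x>s3; s3-y>s3

This is the complement of 'contains `xyx`'. Use the same substring-matching states — s0 through s3 holding how much of `xyx` has just been matched — but flip the accepting set: everything except the trap s3 accepts.
A 4-state machine:
        x   y  
>* s0   s1  s0 
 * s1   s1  s2 
 * s2   s3  s0 
   s3   s3  s3 
(> = start, * = accepting)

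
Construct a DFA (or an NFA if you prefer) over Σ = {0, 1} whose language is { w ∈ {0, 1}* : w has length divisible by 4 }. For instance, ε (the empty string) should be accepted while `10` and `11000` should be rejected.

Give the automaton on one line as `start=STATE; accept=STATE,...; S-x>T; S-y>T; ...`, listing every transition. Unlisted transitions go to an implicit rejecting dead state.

start=s0; accept=s0; s0-0>s1; s0-1>s1; s1-0>s2; s1-1>s2; s2-0>s3; s2-1>s3; s3-0>s0; s3-1>s0

Only the length mod 4 matters, so use a 4-cycle: from any state, every input symbol moves to the next state, wrapping s3 back to s0. Mark s0 accepting.
With 4 states:
        0   1  
>* s0   s1  s1 
   s1   s2  s2 
   s2   s3  s3 
   s3   s0  s0 
(> = start, * = accepting)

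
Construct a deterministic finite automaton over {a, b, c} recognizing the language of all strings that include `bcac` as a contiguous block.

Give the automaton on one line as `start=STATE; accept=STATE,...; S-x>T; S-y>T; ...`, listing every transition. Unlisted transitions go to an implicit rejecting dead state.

start=q0; accept=q4; q0-a>q0; q0-b>q1; q0-c>q0; q1-a>q0; q1-b>q1; q1-c>q2; q2-a>q3; q2-b>q1; q2-c>q0; q3-a>q0; q3-b>q1; q3-c>q4; q4-a>q4; q4-b>q4; q4-c>q4

Track how much of `bcac` has been matched so far: state q0 is no progress, q4 is the absorbing accept state reached once `bcac` has occurred. Intermediate states record partial matches; on a mismatch, fall back to the longest reusable overlap.
        a   b   c  
>  q0   q0  q1  q0 
   q1   q0  q1  q2 
   q2   q3  q1  q0 
   q3   q0  q1  q4 
 * q4   q4  q4  q4 
(> = start, * = accepting)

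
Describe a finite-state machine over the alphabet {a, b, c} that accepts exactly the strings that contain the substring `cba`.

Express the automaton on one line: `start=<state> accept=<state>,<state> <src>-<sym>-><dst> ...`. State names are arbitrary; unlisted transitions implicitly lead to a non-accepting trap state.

start=S0 accept=S3 S0-a->S0 S0-b->S0 S0-c->S1 S1-a->S0 S1-b->S2 S1-c->S1 S2-a->S3 S2-b->S0 S2-c->S1 S3-a->S3 S3-b->S3 S3-c->S3

States S0..S2 record the length of the longest prefix of `cba` that matches the current input suffix. Reaching S3 means `cba` has been seen, and we stay there forever. Accept from S3.
With 4 states:
        a   b   c  
>  S0   S0  S0  S1 
   S1   S0  S2  S1 
   S2   S3  S0  S1 
 * S3   S3  S3  S3 
(> = start, * = accepting)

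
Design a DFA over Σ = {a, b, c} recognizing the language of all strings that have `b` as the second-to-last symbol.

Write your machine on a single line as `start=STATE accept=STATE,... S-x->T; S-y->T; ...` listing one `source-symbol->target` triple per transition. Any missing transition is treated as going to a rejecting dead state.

start=s0; accept=s7,s8,s9; s0-a->s1; s0-b->s2; s0-c->s3; s1-a->s4; s1-b->s5; s1-c->s6; s2-a->s7; s2-b->s8; s2-c->s9; s3-a->s10; s3-b->s11; s3-c->s12; s4-a->s4; s4-b->s5; s4-c->s6; s5-a->s7; s5-b->s8; s5-c->s9; s6-a->s10; s6-b->s11; s6-c->s12; s7-a->s4; s7-b->s5; s7-c->s6; s8-a->s7; s8-b->s8; s8-c->s9; s9-a->s10; s9-b->s11; s9-c->s12; s10-a->s4; s10-b->s5; s10-c->s6; s11-a->s7; s11-b->s8; s11-c->s9; s12-a->s10; s12-b->s11; s12-c->s12

Because acceptance depends on a position counted from the end, the machine has to buffer the most recent 2 symbols. Make each state the string of the last up-to-2 symbols read; on input `x` shift the window left and append `x`. Accept when the buffered window has length 2 and begins with `b`.
With 13 states:
          a    b    c  
>  s0     s1   s2   s3 
   s1     s4   s5   s6 
   s2     s7   s8   s9 
   s3    s10  s11  s12 
   s4     s4   s5   s6 
   s5     s7   s8   s9 
   s6    s10  s11  s12 
 * s7     s4   s5   s6 
 * s8     s7   s8   s9 
 * s9    s10  s11  s12 
   s10    s4   s5   s6 
   s11    s7   s8   s9 
   s12   s10  s11  s12 
(> = start, * = accepting)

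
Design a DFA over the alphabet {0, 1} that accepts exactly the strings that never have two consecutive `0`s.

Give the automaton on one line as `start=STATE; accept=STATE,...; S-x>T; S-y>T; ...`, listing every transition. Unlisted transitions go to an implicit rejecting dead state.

start=s0; accept=s0,s1; s0-0>s1; s0-1>s0; s1-0>s2; s1-1>s0; s2-0>s2; s2-1>s2

This is the complement of 'contains `00`'. Use the same substring-matching states — s0 through s2 holding how much of `00` has just been matched — but flip the accepting set: everything except the trap s2 accepts.
With 3 states:
        0   1  
>* s0   s1  s0 
 * s1   s2  s0 
   s2   s2  s2 
(> = start, * = accepting)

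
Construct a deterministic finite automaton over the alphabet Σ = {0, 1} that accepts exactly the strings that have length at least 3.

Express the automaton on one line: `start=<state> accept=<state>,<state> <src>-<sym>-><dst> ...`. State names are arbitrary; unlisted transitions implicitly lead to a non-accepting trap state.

We only need to distinguish lengths 0, 1, …, 3, and '>3'. Chain A → B → C → D → E on every symbol, with E looping. Accepting states: {D, E}.
A 5-state machine:
       0  1 
>  A   B  B 
   B   C  C 
   C   D  D 
 * D   E  E 
 * E   E  E 
(> = start, * = accepting)

start=A accept=D,E A-0->B A-1->B B-0->C B-1->C C-0->D C-1->D D-0->E D-1->E E-0->E E-1->E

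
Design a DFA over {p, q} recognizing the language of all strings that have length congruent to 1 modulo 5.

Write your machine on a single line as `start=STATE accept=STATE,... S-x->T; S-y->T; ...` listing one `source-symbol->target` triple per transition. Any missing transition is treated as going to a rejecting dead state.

Only the length mod 5 matters, so use a 5-cycle: from any state, every input symbol moves to the next state, wrapping S4 back to S0. Mark S1 accepting.
With 5 states:
        p   q  
>  S0   S1  S1 
 * S1   S2  S2 
   S2   S3  S3 
   S3   S4  S4 
   S4   S0  S0 
(> = start, * = accepting)

start=S0; accept=S1; S0-p->S1; S0-q->S1; S1-p->S2; S1-q->S2; S2-p->S3; S2-q->S3; S3-p->S4; S3-q->S4; S4-p->S0; S4-q->S0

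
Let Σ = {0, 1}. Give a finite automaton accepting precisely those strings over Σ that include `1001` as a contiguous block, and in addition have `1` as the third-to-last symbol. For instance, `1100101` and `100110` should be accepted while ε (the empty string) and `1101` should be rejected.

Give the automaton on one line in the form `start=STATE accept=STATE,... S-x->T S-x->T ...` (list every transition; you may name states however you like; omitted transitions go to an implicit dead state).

start=A accept=S,T,U,V A-0->B A-1->C B-0->D B-1->E C-0->F C-1->G D-0->H D-1->I E-0->J E-1->K F-0->L F-1->M G-0->N G-1->O H-0->H H-1->I I-0->J I-1->K J-0->L J-1->M K-0->N K-1->O L-0->H L-1->P M-0->J M-1->K N-0->L N-1->M O-0->N O-1->O P-0->Q P-1->R Q-0->S Q-1->T R-0->U R-1->V S-0->W S-1->P T-0->Q T-1->R U-0->S U-1->T V-0->U V-1->V W-0->W W-1->P

Handle the two conditions separately and then intersect. The first has 5 states tracking whether and how much of `1001` has been seen; the second has 15 states tracking the last 3 symbols read. A product state is a pair (one from each), accepting exactly when both do.
With 23 states:
       0  1 
>  A   B  C 
   B   D  E 
   C   F  G 
   D   H  I 
   E   J  K 
   F   L  M 
   G   N  O 
   H   H  I 
   I   J  K 
   J   L  M 
   K   N  O 
   L   H  P 
   M   J  K 
   N   L  M 
   O   N  O 
   P   Q  R 
   Q   S  T 
   R   U  V 
 * S   W  P 
 * T   Q  R 
 * U   S  T 
 * V   U  V 
   W   W  P 
(> = start, * = accepting)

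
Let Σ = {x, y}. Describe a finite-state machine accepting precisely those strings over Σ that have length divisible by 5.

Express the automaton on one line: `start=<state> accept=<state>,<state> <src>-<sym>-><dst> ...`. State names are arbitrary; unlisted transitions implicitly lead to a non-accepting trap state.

start=q0 accept=q0 q0-x->q1 q0-y->q1 q1-x->q2 q1-y->q2 q2-x->q3 q2-y->q3 q3-x->q4 q3-y->q4 q4-x->q0 q4-y->q0

Only the length mod 5 matters, so use a 5-cycle: from any state, every input symbol moves to the next state, wrapping q4 back to q0. Mark q0 accepting.
        x   y  
>* q0   q1  q1 
   q1   q2  q2 
   q2   q3  q3 
   q3   q4  q4 
   q4   q0  q0 
(> = start, * = accepting)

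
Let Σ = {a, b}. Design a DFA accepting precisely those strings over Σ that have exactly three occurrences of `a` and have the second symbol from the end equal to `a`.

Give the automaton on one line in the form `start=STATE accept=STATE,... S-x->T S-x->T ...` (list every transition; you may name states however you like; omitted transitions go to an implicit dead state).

Run two small machines in parallel and take their product. One (5 states) tracks the count of `a`s, saturating at 4; the other (7 states) tracks the last 2 symbols read. Each combined state is a pair, one component from each; accept when both components accept.
19 states suffice.
          a    b  
>  s0     s1   s2 
   s1     s3   s4 
   s2     s5   s6 
   s3     s7   s8 
   s4     s9  s10 
   s5     s3   s4 
   s6     s5   s6 
 * s7    s11  s12 
   s8    s13  s14 
   s9     s7   s8 
   s10    s9  s10 
   s11   s11  s15 
 * s12   s16  s17 
   s13   s11  s12 
   s14   s13  s14 
   s15   s16  s18 
   s16   s11  s15 
   s17   s16  s17 
   s18   s16  s18 
(> = start, * = accepting)

start=s0 accept=s7,s12 s0-a->s1 s0-b->s2 s1-a->s3 s1-b->s4 s2-a->s5 s2-b->s6 s3-a->s7 s3-b->s8 s4-a->s9 s4-b->s10 s5-a->s3 s5-b->s4 s6-a->s5 s6-b->s6 s7-a->s11 s7-b->s12 s8-a->s13 s8-b->s14 s9-a->s7 s9-b->s8 s10-a->s9 s10-b->s10 s11-a->s11 s11-b->s15 s12-a->s16 s12-b->s17 s13-a->s11 s13-b->s12 s14-a->s13 s14-b->s14 s15-a->s16 s15-b->s18 s16-a->s11 s16-b->s15 s17-a->s16 s17-b->s17 s18-a->s16 s18-b->s18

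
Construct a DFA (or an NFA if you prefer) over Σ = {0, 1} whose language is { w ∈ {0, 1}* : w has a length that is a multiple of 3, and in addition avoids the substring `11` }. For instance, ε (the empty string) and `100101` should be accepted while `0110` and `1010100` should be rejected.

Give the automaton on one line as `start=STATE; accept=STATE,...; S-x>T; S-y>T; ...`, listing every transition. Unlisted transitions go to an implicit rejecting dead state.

start=q0; accept=q0,q6; q0-0>q1; q0-1>q2; q1-0>q3; q1-1>q4; q2-0>q3; q2-1>q5; q3-0>q0; q3-1>q6; q4-0>q0; q4-1>q5; q5-0>q5; q5-1>q5; q6-0>q1; q6-1>q5

Handle the two conditions separately and then intersect. The first has 3 states tracking the input length modulo 3; the second has 3 states tracking partial matches of the forbidden pattern `11`. A product state is a pair (one from each), accepting exactly when both do. Minimizing collapses redundant product states.
A 7-state machine:
        0   1  
>* q0   q1  q2 
   q1   q3  q4 
   q2   q3  q5 
   q3   q0  q6 
   q4   q0  q5 
   q5   q5  q5 
 * q6   q1  q5 
(> = start, * = accepting)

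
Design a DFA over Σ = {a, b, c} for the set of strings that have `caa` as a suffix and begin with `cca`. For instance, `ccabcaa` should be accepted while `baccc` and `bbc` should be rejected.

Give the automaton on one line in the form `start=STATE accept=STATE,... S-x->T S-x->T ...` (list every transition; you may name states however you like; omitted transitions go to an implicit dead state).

start=q0 accept=q8 q0-a->q1 q0-b->q1 q0-c->q2 q1-a->q1 q1-b->q1 q1-c->q3 q2-a->q4 q2-b->q1 q2-c->q5 q3-a->q4 q3-b->q1 q3-c->q3 q4-a->q6 q4-b->q1 q4-c->q3 q5-a->q7 q5-b->q1 q5-c->q3 q6-a->q1 q6-b->q1 q6-c->q3 q7-a->q8 q7-b->q9 q7-c->q10 q8-a->q9 q8-b->q9 q8-c->q10 q9-a->q9 q9-b->q9 q9-c->q10 q10-a->q7 q10-b->q9 q10-c->q10

Handle the two conditions separately and then intersect. One (4 states) tracks how much of the suffix `caa` has currently been matched; the other (5 states) tracks whether the input so far still matches the prefix `cca`. Each combined state is a pair, one component from each; accept when both components accept.
An 11-state machine:
          a    b    c  
>  q0     q1   q1   q2 
   q1     q1   q1   q3 
   q2     q4   q1   q5 
   q3     q4   q1   q3 
   q4     q6   q1   q3 
   q5     q7   q1   q3 
   q6     q1   q1   q3 
   q7     q8   q9  q10 
 * q8     q9   q9  q10 
   q9     q9   q9  q10 
   q10    q7   q9  q10 
(> = start, * = accepting)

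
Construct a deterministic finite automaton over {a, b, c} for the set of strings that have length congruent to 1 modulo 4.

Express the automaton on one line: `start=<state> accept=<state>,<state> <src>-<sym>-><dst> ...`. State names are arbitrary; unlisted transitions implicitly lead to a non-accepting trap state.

start=q0 accept=q1 q0-a->q1 q0-b->q1 q0-c->q1 q1-a->q2 q1-b->q2 q1-c->q2 q2-a->q3 q2-b->q3 q2-c->q3 q3-a->q0 q3-b->q0 q3-c->q0

Only the length mod 4 matters, so use a 4-cycle: from any state, every input symbol moves to the next state, wrapping q3 back to q0. Mark q1 accepting.
4 states suffice.
        a   b   c  
>  q0   q1  q1  q1 
 * q1   q2  q2  q2 
   q2   q3  q3  q3 
   q3   q0  q0  q0 
(> = start, * = accepting)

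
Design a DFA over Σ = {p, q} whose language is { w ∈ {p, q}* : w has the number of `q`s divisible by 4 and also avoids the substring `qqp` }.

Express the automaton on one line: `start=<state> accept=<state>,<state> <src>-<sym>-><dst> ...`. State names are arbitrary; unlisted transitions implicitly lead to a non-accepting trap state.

start=s0 accept=s0,s9,s15 s0-p->s0 s0-q->s1 s1-p->s2 s1-q->s3 s2-p->s2 s2-q->s4 s3-p->s5 s3-q->s6 s4-p->s7 s4-q->s6 s5-p->s5 s5-q->s8 s6-p->s8 s6-q->s9 s7-p->s7 s7-q->s10 s8-p->s8 s8-q->s11 s9-p->s11 s9-q->s12 s10-p->s13 s10-q->s9 s11-p->s11 s11-q->s14 s12-p->s14 s12-q->s3 s13-p->s13 s13-q->s15 s14-p->s14 s14-q->s5 s15-p->s0 s15-q->s12

Run two small machines in parallel and take their product. One (4 states) tracks the count of `q`s modulo 4; the other (4 states) tracks partial matches of the forbidden pattern `qqp`. Each combined state is a pair, one component from each; accept when both components accept.
          p    q  
>* s0     s0   s1 
   s1     s2   s3 
   s2     s2   s4 
   s3     s5   s6 
   s4     s7   s6 
   s5     s5   s8 
   s6     s8   s9 
   s7     s7  s10 
   s8     s8  s11 
 * s9    s11  s12 
   s10   s13   s9 
   s11   s11  s14 
   s12   s14   s3 
   s13   s13  s15 
   s14   s14   s5 
 * s15    s0  s12 
(> = start, * = accepting)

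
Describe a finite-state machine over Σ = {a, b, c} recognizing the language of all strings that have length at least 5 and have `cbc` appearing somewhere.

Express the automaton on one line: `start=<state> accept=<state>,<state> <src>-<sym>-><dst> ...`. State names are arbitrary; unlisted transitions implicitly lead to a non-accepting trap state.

start=S0 accept=S11 S0-a->S1 S0-b->S1 S0-c->S2 S1-a->S3 S1-b->S3 S1-c->S4 S2-a->S3 S2-b->S5 S2-c->S4 S3-a->S3 S3-b->S3 S3-c->S6 S4-a->S3 S4-b->S7 S4-c->S6 S5-a->S3 S5-b->S3 S5-c->S8 S6-a->S3 S6-b->S9 S6-c->S6 S7-a->S3 S7-b->S3 S7-c->S10 S8-a->S10 S8-b->S10 S8-c->S10 S9-a->S3 S9-b->S3 S9-c->S11 S10-a->S11 S10-b->S11 S10-c->S11 S11-a->S11 S11-b->S11 S11-c->S11

Run two small machines in parallel and take their product. One (7 states) tracks the input length, saturating at 6; the other (4 states) tracks whether and how much of `cbc` has been seen. Each combined state is a pair, one component from each; accept when both components accept. Equivalent product states are then merged.
          a    b    c  
>  S0     S1   S1   S2 
   S1     S3   S3   S4 
   S2     S3   S5   S4 
   S3     S3   S3   S6 
   S4     S3   S7   S6 
   S5     S3   S3   S8 
   S6     S3   S9   S6 
   S7     S3   S3  S10 
   S8    S10  S10  S10 
   S9     S3   S3  S11 
   S10   S11  S11  S11 
 * S11   S11  S11  S11 
(> = start, * = accepting)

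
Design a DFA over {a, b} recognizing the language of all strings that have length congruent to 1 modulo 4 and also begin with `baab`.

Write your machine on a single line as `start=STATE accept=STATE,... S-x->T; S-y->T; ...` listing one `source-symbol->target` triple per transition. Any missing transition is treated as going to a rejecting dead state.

Run two small machines in parallel and take their product. The first has 4 states tracking the input length modulo 4; the second has 6 states tracking whether the input so far still matches the prefix `baab`. A product state is a pair (one from each), accepting exactly when both do.
          a    b  
>  q0     q1   q2 
   q1     q3   q3 
   q2     q4   q3 
   q3     q5   q5 
   q4     q6   q5 
   q5     q7   q7 
   q6     q7   q8 
   q7     q1   q1 
   q8     q9   q9 
 * q9    q10  q10 
   q10   q11  q11 
   q11    q8   q8 
(> = start, * = accepting)

start=q0; accept=q9; q0-a->q1; q0-b->q2; q1-a->q3; q1-b->q3; q2-a->q4; q2-b->q3; q3-a->q5; q3-b->q5; q4-a->q6; q4-b->q5; q5-a->q7; q5-b->q7; q6-a->q7; q6-b->q8; q7-a->q1; q7-b->q1; q8-a->q9; q8-b->q9; q9-a->q10; q9-b->q10; q10-a->q11; q10-b->q11; q11-a->q8; q11-b->q8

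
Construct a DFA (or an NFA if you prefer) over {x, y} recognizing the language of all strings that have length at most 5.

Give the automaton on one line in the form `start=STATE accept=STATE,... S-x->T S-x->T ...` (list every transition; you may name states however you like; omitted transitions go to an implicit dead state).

Count input length up to 6: every symbol moves from q0 toward q6, which means 'more than 5' and absorbs. Accept from {q0, q1, q2, q3, q4, q5}.
        x   y  
>* q0   q1  q1 
 * q1   q2  q2 
 * q2   q3  q3 
 * q3   q4  q4 
 * q4   q5  q5 
 * q5   q6  q6 
   q6   q6  q6 
(> = start, * = accepting)

start=q0 accept=q0,q1,q2,q3,q4,q5 q0-x->q1 q0-y->q1 q1-x->q2 q1-y->q2 q2-x->q3 q2-y->q3 q3-x->q4 q3-y->q4 q4-x->q5 q4-y->q5 q5-x->q6 q5-y->q6 q6-x->q6 q6-y->q6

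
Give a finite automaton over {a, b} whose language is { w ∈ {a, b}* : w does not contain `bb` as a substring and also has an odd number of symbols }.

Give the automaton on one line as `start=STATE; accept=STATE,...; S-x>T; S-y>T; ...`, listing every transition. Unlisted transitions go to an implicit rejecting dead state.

Run two small machines in parallel and take their product. One (3 states) tracks partial matches of the forbidden pattern `bb`; the other (2 states) tracks the input length modulo 2. Each combined state is a pair, one component from each; accept when both components accept.
A 6-state machine:
        a   b  
>  s0   s1  s2 
 * s1   s0  s3 
 * s2   s0  s4 
   s3   s1  s5 
   s4   s5  s5 
   s5   s4  s4 
(> = start, * = accepting)

start=s0; accept=s1,s2; s0-a>s1; s0-b>s2; s1-a>s0; s1-b>s3; s2-a>s0; s2-b>s4; s3-a>s1; s3-b>s5; s4-a>s5; s4-b>s5; s5-a>s4; s5-b>s4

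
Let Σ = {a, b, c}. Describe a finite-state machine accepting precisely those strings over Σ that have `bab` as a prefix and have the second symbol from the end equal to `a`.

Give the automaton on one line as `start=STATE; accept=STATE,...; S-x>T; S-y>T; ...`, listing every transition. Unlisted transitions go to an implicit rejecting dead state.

start=S0; accept=S14,S18,S19; S0-a>S1; S0-b>S2; S0-c>S3; S1-a>S4; S1-b>S5; S1-c>S6; S2-a>S7; S2-b>S8; S2-c>S9; S3-a>S10; S3-b>S11; S3-c>S12; S4-a>S4; S4-b>S5; S4-c>S6; S5-a>S13; S5-b>S8; S5-c>S9; S6-a>S10; S6-b>S11; S6-c>S12; S7-a>S4; S7-b>S14; S7-c>S6; S8-a>S13; S8-b>S8; S8-c>S9; S9-a>S10; S9-b>S11; S9-c>S12; S10-a>S4; S10-b>S5; S10-c>S6; S11-a>S13; S11-b>S8; S11-c>S9; S12-a>S10; S12-b>S11; S12-c>S12; S13-a>S4; S13-b>S5; S13-c>S6; S14-a>S15; S14-b>S16; S14-c>S17; S15-a>S18; S15-b>S14; S15-c>S19; S16-a>S15; S16-b>S16; S16-c>S17; S17-a>S20; S17-b>S21; S17-c>S22; S18-a>S18; S18-b>S14; S18-c>S19; S19-a>S20; S19-b>S21; S19-c>S22; S20-a>S18; S20-b>S14; S20-c>S19; S21-a>S15; S21-b>S16; S21-c>S17; S22-a>S20; S22-b>S21; S22-c>S22

Build one automaton per condition and run them in lockstep. The first has 5 states tracking whether the input so far still matches the prefix `bab`; the second has 13 states tracking the last 2 symbols read. A product state is a pair (one from each), accepting exactly when both do.
With 23 states:
          a    b    c  
>  S0     S1   S2   S3 
   S1     S4   S5   S6 
   S2     S7   S8   S9 
   S3    S10  S11  S12 
   S4     S4   S5   S6 
   S5    S13   S8   S9 
   S6    S10  S11  S12 
   S7     S4  S14   S6 
   S8    S13   S8   S9 
   S9    S10  S11  S12 
   S10    S4   S5   S6 
   S11   S13   S8   S9 
   S12   S10  S11  S12 
   S13    S4   S5   S6 
 * S14   S15  S16  S17 
   S15   S18  S14  S19 
   S16   S15  S16  S17 
   S17   S20  S21  S22 
 * S18   S18  S14  S19 
 * S19   S20  S21  S22 
   S20   S18  S14  S19 
   S21   S15  S16  S17 
   S22   S20  S21  S22 
(> = start, * = accepting)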